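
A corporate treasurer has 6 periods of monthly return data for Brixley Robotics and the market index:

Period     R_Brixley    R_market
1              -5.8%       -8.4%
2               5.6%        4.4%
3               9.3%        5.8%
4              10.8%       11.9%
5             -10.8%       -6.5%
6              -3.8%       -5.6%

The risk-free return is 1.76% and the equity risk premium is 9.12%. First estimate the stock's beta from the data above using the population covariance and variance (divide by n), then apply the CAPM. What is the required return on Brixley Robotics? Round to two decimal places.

Mean R_i = (-5.8 + 5.6 + 9.3 + 10.8 − 10.8 − 3.8) / 6 = 0.8833%
Mean R_m = (-8.4 + 4.4 + 5.8 + 11.9 − 6.5 − 5.6) / 6 = 0.2667%
Σ(R_i − R̄_i)(R_m − R̄_m) = 345.8867  ⇒  Cov = 345.8867 / 6 = 57.6478
Σ(R_m − R̄_m)² = 338.3533  ⇒  Var(R_m) = 338.3533 / 6 = 56.3922
β = Cov / Var(R_m) = 57.6478 / 56.3922 = 1.0223
E(R) = R_f + β × MRP = 1.76% + 1.0223 × 9.12% = 11.08%

11.08%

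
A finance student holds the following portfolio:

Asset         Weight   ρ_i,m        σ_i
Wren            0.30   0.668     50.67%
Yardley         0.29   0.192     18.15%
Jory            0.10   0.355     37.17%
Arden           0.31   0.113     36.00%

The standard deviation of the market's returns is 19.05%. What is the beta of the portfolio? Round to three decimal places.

β_Wren = 0.668 × 50.67% / 19.05% = 1.7768
β_Yardley = 0.192 × 18.15% / 19.05% = 0.1829
β_Jory = 0.355 × 37.17% / 19.05% = 0.6927
β_Arden = 0.113 × 36.00% / 19.05% = 0.2135
β_P = Σ w_i β_i = 0.30×1.7768 + 0.29×0.1829 + 0.10×0.6927 + 0.31×0.2135 = 0.7215

0.722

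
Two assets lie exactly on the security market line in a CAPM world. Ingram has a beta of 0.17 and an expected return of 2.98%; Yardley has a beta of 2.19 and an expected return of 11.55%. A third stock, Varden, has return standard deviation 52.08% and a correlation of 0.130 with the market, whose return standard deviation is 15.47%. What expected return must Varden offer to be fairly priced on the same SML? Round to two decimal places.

MRP = (11.55% − 2.98%) / (2.19 − 0.17) = 4.2426%
R_f = 2.98% − 0.17 × 4.2426% = 2.2588%
β_Varden = ρ·σ_i/σ_m = 0.130 × 52.08 / 15.47 = 0.4376
E(R_Varden) = R_f + β × MRP = 2.2588% + 0.4376 × 4.2426% = 4.12%

4.12%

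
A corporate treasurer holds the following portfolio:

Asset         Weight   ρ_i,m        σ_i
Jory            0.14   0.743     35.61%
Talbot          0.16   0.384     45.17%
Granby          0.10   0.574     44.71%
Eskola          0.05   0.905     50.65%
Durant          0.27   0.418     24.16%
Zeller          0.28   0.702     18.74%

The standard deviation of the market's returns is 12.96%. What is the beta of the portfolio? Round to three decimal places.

1.369

β_Jory = 0.743 × 35.61% / 12.96% = 2.0415
β_Talbot = 0.384 × 45.17% / 12.96% = 1.3384
β_Granby = 0.574 × 44.71% / 12.96% = 1.9802
β_Eskola = 0.905 × 50.65% / 12.96% = 3.5369
β_Durant = 0.418 × 24.16% / 12.96% = 0.7792
β_Zeller = 0.702 × 18.74% / 12.96% = 1.0151
β_P = Σ w_i β_i = 0.14×2.0415 + 0.16×1.3384 + 0.10×1.9802 + 0.05×3.5369 + 0.27×0.7792 + 0.28×1.0151 = 1.3694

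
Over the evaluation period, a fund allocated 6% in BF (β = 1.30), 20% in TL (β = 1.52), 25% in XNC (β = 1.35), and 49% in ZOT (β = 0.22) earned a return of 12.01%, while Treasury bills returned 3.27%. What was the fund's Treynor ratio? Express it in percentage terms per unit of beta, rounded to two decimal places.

β_P = 0.06×1.30 + 0.20×1.52 + 0.25×1.35 + 0.49×0.22 = 0.8273
Treynor = (R_P − R_f) / β_P = (12.01% − 3.27%) / 0.8273 = 8.74% / 0.8273 = 10.56%

10.56%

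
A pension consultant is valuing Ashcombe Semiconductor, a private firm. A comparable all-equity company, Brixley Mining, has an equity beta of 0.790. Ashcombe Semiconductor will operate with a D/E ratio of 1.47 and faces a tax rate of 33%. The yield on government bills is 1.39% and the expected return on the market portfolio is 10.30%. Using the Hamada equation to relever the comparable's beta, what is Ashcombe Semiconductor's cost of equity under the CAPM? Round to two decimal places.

β_L = β_U × [1 + (1 − t)(D/E)] = 0.790 × [1 + (1 − 0.33) × 1.47]
    = 0.790 × [1 + 0.67 × 1.47] = 0.790 × 1.9849 = 1.5681
MRP = 10.30% − 1.39% = 8.91%
E(R) = R_f + β_L × MRP = 1.39% + 1.5681 × 8.91% = 15.36%

15.36%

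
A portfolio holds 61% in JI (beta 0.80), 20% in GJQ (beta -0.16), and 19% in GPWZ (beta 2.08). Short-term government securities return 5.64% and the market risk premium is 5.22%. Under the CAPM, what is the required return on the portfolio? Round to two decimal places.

10.08%

β_P = Σ w_i β_i = 0.61×0.80 + 0.20×-0.16 + 0.19×2.08 = 0.8512
E(R_P) = R_f + β_P × MRP = 5.64% + 0.8512 × 5.22% = 10.08%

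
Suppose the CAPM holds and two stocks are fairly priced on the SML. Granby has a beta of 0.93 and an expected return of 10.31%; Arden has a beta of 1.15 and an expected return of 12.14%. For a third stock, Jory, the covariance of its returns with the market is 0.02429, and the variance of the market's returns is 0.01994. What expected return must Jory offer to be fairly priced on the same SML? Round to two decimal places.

MRP = (12.14% − 10.31%) / (1.15 − 0.93) = 8.3182%
R_f = 10.31% − 0.93 × 8.3182% = 2.5741%
β_Jory = Cov / Var(R_m) = 0.02429 / 0.01994 = 1.2182
E(R_Jory) = R_f + β × MRP = 2.5741% + 1.2182 × 8.3182% = 12.71%

12.71%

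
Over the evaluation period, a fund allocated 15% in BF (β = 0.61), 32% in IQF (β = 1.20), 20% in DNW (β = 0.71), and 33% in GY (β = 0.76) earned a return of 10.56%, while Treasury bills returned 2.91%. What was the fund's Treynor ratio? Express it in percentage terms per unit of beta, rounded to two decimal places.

8.81%

β_P = 0.15×0.61 + 0.32×1.20 + 0.20×0.71 + 0.33×0.76 = 0.8683
Treynor = (R_P − R_f) / β_P = (10.56% − 2.91%) / 0.8683 = 7.65% / 0.8683 = 8.81%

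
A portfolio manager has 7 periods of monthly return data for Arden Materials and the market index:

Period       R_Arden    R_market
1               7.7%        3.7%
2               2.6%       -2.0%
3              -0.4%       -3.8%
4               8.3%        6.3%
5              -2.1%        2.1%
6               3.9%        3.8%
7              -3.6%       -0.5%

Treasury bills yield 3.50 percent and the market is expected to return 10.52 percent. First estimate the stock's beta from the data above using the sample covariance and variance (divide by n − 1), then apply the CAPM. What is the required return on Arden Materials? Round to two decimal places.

9.53%

Mean R_i = (7.7 + 2.6 − 0.4 + 8.3 − 2.1 + 3.9 − 3.6) / 7 = 2.3429%
Mean R_m = (3.7 − 2.0 − 3.8 + 6.3 + 2.1 + 3.8 − 0.5) / 7 = 1.3714%
Σ(R_i − R̄_i)(R_m − R̄_m) = 66.8186  ⇒  Cov = 66.8186 / 6 = 11.1364
Σ(R_m − R̄_m)² = 77.7543  ⇒  Var(R_m) = 77.7543 / 6 = 12.9591
β = Cov / Var(R_m) = 11.1364 / 12.9591 = 0.8593
MRP = 10.52% − 3.50% = 7.02%
E(R) = R_f + β × MRP = 3.50% + 0.8593 × 7.02% = 9.53%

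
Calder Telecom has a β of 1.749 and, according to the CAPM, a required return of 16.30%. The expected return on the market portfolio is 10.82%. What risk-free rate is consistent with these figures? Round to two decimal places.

3.50%

E(R) = R_f + β(E(R_m) − R_f) = R_f(1 − β) + β·E(R_m)
16.30% = R_f × (1 − 1.749) + 1.749 × 10.82%
16.30% = R_f × -0.749 + 18.92418%
R_f = (16.30% − 18.92418%) / -0.749 = 3.50%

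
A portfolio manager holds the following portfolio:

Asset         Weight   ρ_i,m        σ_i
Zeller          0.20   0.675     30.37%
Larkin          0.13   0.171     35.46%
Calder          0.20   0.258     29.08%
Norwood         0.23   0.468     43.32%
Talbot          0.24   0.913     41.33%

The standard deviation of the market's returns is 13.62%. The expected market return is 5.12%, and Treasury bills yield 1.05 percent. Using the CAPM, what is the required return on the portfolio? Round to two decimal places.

7.06%

β_Zeller = 0.675 × 30.37% / 13.62% = 1.5051
β_Larkin = 0.171 × 35.46% / 13.62% = 0.4452
β_Calder = 0.258 × 29.08% / 13.62% = 0.5509
β_Norwood = 0.468 × 43.32% / 13.62% = 1.4885
β_Talbot = 0.913 × 41.33% / 13.62% = 2.7705
β_P = Σ w_i β_i = 0.20×1.5051 + 0.13×0.4452 + 0.20×0.5509 + 0.23×1.4885 + 0.24×2.7705 = 1.4764
MRP = 5.12% − 1.05% = 4.07%
E(R_P) = R_f + β_P × MRP = 1.05% + 1.4764 × 4.07% = 7.06%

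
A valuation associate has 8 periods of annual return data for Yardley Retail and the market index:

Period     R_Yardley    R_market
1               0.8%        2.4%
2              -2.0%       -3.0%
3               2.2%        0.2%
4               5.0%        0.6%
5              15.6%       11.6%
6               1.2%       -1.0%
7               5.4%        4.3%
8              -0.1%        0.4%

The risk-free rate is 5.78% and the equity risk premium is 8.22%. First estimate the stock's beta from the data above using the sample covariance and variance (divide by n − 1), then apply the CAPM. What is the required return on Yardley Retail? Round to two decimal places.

Mean R_i = (0.8 − 2.0 + 2.2 + 5.0 + 15.6 + 1.2 + 5.4 − 0.1) / 8 = 3.5125%
Mean R_m = (2.4 − 3.0 + 0.2 + 0.6 + 11.6 − 1.0 + 4.3 + 0.4) / 8 = 1.9375%
Σ(R_i − R̄_i)(R_m − R̄_m) = 159.8563  ⇒  Cov = 159.8563 / 7 = 22.8366
Σ(R_m − R̄_m)² = 139.3388  ⇒  Var(R_m) = 139.3388 / 7 = 19.9055
β = Cov / Var(R_m) = 22.8366 / 19.9055 = 1.1473
E(R) = R_f + β × MRP = 5.78% + 1.1473 × 8.22% = 15.21%

15.21%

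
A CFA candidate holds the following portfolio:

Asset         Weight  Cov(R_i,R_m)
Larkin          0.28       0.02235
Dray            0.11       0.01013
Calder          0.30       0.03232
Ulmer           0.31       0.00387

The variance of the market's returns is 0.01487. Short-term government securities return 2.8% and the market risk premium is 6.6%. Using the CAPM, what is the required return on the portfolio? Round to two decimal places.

10.91%

β_Larkin = 0.02235 / 0.01487 = 1.5030
β_Dray = 0.01013 / 0.01487 = 0.6812
β_Calder = 0.03232 / 0.01487 = 2.1735
β_Ulmer = 0.00387 / 0.01487 = 0.2603
β_P = Σ w_i β_i = 0.28×1.5030 + 0.11×0.6812 + 0.30×2.1735 + 0.31×0.2603 = 1.2285
E(R_P) = R_f + β_P × MRP = 2.8% + 1.2285 × 6.6% = 10.91%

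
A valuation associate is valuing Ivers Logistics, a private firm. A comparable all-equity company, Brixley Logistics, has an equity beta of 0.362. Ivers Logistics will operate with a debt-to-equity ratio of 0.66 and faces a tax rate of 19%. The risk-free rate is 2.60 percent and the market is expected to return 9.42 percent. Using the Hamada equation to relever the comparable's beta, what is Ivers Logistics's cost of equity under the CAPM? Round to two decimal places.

β_L = β_U × [1 + (1 − t)(D/E)] = 0.362 × [1 + (1 − 0.19) × 0.66]
    = 0.362 × [1 + 0.81 × 0.66] = 0.362 × 1.5346 = 0.5555
MRP = 9.42% − 2.60% = 6.82%
E(R) = R_f + β_L × MRP = 2.60% + 0.5555 × 6.82% = 6.39%

6.39%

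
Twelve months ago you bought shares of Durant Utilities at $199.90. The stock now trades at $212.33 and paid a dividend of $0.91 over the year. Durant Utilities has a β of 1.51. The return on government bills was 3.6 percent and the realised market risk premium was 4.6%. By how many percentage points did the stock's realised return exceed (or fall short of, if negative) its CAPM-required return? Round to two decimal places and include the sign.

-3.87%

Realised HPR = (P1 + D1 − P0) / P0 = (212.33 + 0.91 − 199.90) / 199.90 = 13.34 / 199.90 = 6.6733%
CAPM required = R_f + β·MRP = 3.6% + 1.51 × 4.6% = 10.5460%
α = realised − required = 6.6733% − 10.5460% = -3.87%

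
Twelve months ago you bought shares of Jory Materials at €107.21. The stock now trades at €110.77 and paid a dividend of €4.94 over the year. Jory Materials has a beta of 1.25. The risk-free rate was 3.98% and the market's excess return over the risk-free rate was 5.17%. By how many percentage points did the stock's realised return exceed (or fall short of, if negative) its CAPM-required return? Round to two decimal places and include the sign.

Realised HPR = (P1 + D1 − P0) / P0 = (110.77 + 4.94 − 107.21) / 107.21 = 8.50 / 107.21 = 7.9284%
CAPM required = R_f + β·MRP = 3.98% + 1.25 × 5.17% = 10.4425%
α = realised − required = 7.9284% − 10.4425% = -2.51%

-2.51%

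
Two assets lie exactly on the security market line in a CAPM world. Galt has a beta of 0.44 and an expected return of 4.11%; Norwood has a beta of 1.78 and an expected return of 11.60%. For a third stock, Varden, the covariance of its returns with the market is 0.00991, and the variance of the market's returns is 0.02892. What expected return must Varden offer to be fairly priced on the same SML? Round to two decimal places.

3.57%

MRP = (11.60% − 4.11%) / (1.78 − 0.44) = 5.5896%
R_f = 4.11% − 0.44 × 5.5896% = 1.6506%
β_Varden = Cov / Var(R_m) = 0.00991 / 0.02892 = 0.3427
E(R_Varden) = R_f + β × MRP = 1.6506% + 0.3427 × 5.5896% = 3.57%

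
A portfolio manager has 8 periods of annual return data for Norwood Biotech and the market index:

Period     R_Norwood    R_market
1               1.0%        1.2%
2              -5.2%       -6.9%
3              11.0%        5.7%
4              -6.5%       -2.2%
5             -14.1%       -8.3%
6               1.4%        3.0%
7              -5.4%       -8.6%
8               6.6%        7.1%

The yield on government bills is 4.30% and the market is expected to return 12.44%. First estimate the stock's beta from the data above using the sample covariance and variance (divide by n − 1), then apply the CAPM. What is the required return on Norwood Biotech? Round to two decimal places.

13.54%

Mean R_i = (1.0 − 5.2 + 11.0 − 6.5 − 14.1 + 1.4 − 5.4 + 6.6) / 8 = -1.4000%
Mean R_m = (1.2 − 6.9 + 5.7 − 2.2 − 8.3 + 3.0 − 8.6 + 7.1) / 8 = -1.1250%
Σ(R_i − R̄_i)(R_m − R̄_m) = 316.0100  ⇒  Cov = 316.0100 / 7 = 45.1443
Σ(R_m − R̄_m)² = 278.5150  ⇒  Var(R_m) = 278.5150 / 7 = 39.7879
β = Cov / Var(R_m) = 45.1443 / 39.7879 = 1.1346
MRP = 12.44% − 4.30% = 8.14%
E(R) = R_f + β × MRP = 4.30% + 1.1346 × 8.14% = 13.54%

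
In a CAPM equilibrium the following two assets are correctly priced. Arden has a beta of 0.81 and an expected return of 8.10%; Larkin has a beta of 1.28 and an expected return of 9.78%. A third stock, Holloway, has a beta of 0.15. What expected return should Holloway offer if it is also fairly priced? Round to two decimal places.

MRP (SML slope) = (9.78% − 8.10%) / (1.28 − 0.81) = 1.68% / 0.47 = 3.5745%
R_f (intercept) = 8.10% − 0.81 × 3.5745% = 5.2047%
E(R_Holloway) = R_f + β × MRP = 5.2047% + 0.15 × 3.5745% = 5.74%

5.74%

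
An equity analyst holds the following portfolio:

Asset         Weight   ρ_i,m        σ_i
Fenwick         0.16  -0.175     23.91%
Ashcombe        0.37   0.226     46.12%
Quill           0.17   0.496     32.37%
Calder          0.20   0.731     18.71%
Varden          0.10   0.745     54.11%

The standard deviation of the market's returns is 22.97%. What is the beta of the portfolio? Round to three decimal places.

0.552

β_Fenwick = -0.175 × 23.91% / 22.97% = -0.1822
β_Ashcombe = 0.226 × 46.12% / 22.97% = 0.4538
β_Quill = 0.496 × 32.37% / 22.97% = 0.6990
β_Calder = 0.731 × 18.71% / 22.97% = 0.5954
β_Varden = 0.745 × 54.11% / 22.97% = 1.7550
β_P = Σ w_i β_i = 0.16×-0.1822 + 0.37×0.4538 + 0.17×0.6990 + 0.20×0.5954 + 0.10×1.7550 = 0.5522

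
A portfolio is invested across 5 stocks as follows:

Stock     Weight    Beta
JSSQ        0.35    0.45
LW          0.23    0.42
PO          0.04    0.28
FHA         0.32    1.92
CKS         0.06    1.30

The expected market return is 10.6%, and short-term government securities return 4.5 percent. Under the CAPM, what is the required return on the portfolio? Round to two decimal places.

β_P = Σ w_i β_i = 0.35×0.45 + 0.23×0.42 + 0.04×0.28 + 0.32×1.92 + 0.06×1.30 = 0.9577
MRP = 10.6% − 4.5% = 6.10%
E(R_P) = R_f + β_P × MRP = 4.5% + 0.9577 × 6.1% = 10.34%

10.34%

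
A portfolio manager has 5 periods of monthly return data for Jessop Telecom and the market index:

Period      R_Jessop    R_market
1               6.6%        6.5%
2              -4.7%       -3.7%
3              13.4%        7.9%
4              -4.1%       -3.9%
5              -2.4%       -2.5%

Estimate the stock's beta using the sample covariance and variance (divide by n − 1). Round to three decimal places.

1.327

Mean R_i = (6.6 − 4.7 + 13.4 − 4.1 − 2.4) / 5 = 1.7600%
Mean R_m = (6.5 − 3.7 + 7.9 − 3.9 − 2.5) / 5 = 0.8600%
Σ(R_i − R̄_i)(R_m − R̄_m) = 180.5720  ⇒  Cov = 180.5720 / 4 = 45.1430
Σ(R_m − R̄_m)² = 136.1120  ⇒  Var(R_m) = 136.1120 / 4 = 34.0280
β = Cov / Var(R_m) = 45.1430 / 34.0280 = 1.3266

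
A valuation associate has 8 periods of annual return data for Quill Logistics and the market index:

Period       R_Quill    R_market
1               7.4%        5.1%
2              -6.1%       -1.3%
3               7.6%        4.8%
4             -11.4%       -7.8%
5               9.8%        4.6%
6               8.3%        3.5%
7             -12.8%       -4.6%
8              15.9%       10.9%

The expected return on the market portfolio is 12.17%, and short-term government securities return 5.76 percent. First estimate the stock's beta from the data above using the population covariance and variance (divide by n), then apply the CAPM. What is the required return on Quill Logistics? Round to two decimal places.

16.82%

Mean R_i = (7.4 − 6.1 + 7.6 − 11.4 + 9.8 + 8.3 − 12.8 + 15.9) / 8 = 2.3375%
Mean R_m = (5.1 − 1.3 + 4.8 − 7.8 + 4.6 + 3.5 − 4.6 + 10.9) / 8 = 1.9000%
Σ(R_i − R̄_i)(R_m − R̄_m) = 441.8600  ⇒  Cov = 441.8600 / 8 = 55.2325
Σ(R_m − R̄_m)² = 256.0800  ⇒  Var(R_m) = 256.0800 / 8 = 32.0100
β = Cov / Var(R_m) = 55.2325 / 32.0100 = 1.7255
MRP = 12.17% − 5.76% = 6.41%
E(R) = R_f + β × MRP = 5.76% + 1.7255 × 6.41% = 16.82%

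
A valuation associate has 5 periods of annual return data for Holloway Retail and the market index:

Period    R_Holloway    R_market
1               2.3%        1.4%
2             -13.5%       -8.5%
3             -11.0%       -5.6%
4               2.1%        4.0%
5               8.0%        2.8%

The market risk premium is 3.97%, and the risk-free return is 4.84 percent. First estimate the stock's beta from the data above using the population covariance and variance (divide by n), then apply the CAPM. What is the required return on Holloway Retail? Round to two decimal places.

11.20%

Mean R_i = (2.3 − 13.5 − 11.0 + 2.1 + 8.0) / 5 = -2.4200%
Mean R_m = (1.4 − 8.5 − 5.6 + 4.0 + 2.8) / 5 = -1.1800%
Σ(R_i − R̄_i)(R_m − R̄_m) = 196.0920  ⇒  Cov = 196.0920 / 5 = 39.2184
Σ(R_m − R̄_m)² = 122.4480  ⇒  Var(R_m) = 122.4480 / 5 = 24.4896
β = Cov / Var(R_m) = 39.2184 / 24.4896 = 1.6014
E(R) = R_f + β × MRP = 4.84% + 1.6014 × 3.97% = 11.20%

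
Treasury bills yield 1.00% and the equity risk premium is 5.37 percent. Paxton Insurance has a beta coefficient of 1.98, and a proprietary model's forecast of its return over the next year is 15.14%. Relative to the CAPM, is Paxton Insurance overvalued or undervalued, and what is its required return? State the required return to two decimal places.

Undervalued; required return 11.63%

Required return = R_f + β·MRP = 1.00% + 1.98 × 5.37% = 11.63%
Forecast 15.14% > required 11.63% → the stock plots above the SML → undervalued.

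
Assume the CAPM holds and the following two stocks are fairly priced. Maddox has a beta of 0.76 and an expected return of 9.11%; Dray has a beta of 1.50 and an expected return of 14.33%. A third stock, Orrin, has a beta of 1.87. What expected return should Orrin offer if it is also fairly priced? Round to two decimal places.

MRP (SML slope) = (14.33% − 9.11%) / (1.50 − 0.76) = 5.22% / 0.74 = 7.0541%
R_f (intercept) = 9.11% − 0.76 × 7.0541% = 3.7489%
E(R_Orrin) = R_f + β × MRP = 3.7489% + 1.87 × 7.0541% = 16.94%

16.94%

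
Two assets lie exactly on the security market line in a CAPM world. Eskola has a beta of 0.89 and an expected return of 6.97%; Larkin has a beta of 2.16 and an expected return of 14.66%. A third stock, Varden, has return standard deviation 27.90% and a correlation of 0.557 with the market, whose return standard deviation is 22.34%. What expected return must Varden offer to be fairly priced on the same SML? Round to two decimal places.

MRP = (14.66% − 6.97%) / (2.16 − 0.89) = 6.0551%
R_f = 6.97% − 0.89 × 6.0551% = 1.5810%
β_Varden = ρ·σ_i/σ_m = 0.557 × 27.90 / 22.34 = 0.6956
E(R_Varden) = R_f + β × MRP = 1.5810% + 0.6956 × 6.0551% = 5.79%

5.79%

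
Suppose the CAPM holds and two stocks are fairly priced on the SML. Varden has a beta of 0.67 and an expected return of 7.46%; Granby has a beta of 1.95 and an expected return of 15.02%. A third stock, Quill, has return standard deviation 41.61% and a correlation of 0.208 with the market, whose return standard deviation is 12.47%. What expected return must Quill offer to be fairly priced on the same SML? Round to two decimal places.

MRP = (15.02% − 7.46%) / (1.95 − 0.67) = 5.9063%
R_f = 7.46% − 0.67 × 5.9063% = 3.5028%
β_Quill = ρ·σ_i/σ_m = 0.208 × 41.61 / 12.47 = 0.6941
E(R_Quill) = R_f + β × MRP = 3.5028% + 0.6941 × 5.9063% = 7.60%

7.60%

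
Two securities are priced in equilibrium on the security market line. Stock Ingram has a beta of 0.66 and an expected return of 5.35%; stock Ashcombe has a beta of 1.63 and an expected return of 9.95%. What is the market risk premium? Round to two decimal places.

Both satisfy E(R) = R_f + β·MRP, so the slope of the SML is
MRP = (9.95% − 5.35%) / (1.63 − 0.66) = 4.60% / 0.97 = 4.7423%

4.74%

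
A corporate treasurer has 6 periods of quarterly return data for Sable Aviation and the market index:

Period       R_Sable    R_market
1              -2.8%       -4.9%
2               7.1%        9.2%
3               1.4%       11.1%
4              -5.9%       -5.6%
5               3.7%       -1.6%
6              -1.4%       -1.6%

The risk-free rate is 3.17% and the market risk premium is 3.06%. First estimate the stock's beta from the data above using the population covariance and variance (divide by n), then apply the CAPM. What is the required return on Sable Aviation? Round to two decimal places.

Mean R_i = (-2.8 + 7.1 + 1.4 − 5.9 + 3.7 − 1.4) / 6 = 0.3500%
Mean R_m = (-4.9 + 9.2 + 11.1 − 5.6 − 1.6 − 1.6) / 6 = 1.1000%
Σ(R_i − R̄_i)(R_m − R̄_m) = 121.6300  ⇒  Cov = 121.6300 / 6 = 20.2717
Σ(R_m − R̄_m)² = 261.0800  ⇒  Var(R_m) = 261.0800 / 6 = 43.5133
β = Cov / Var(R_m) = 20.2717 / 43.5133 = 0.4659
E(R) = R_f + β × MRP = 3.17% + 0.4659 × 3.06% = 4.60%

4.60%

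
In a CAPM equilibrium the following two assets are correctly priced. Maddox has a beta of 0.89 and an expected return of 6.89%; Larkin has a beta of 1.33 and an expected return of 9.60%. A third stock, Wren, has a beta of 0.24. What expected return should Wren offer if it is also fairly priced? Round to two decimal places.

MRP (SML slope) = (9.60% − 6.89%) / (1.33 − 0.89) = 2.71% / 0.44 = 6.1591%
R_f (intercept) = 6.89% − 0.89 × 6.1591% = 1.4084%
E(R_Wren) = R_f + β × MRP = 1.4084% + 0.24 × 6.1591% = 2.89%

2.89%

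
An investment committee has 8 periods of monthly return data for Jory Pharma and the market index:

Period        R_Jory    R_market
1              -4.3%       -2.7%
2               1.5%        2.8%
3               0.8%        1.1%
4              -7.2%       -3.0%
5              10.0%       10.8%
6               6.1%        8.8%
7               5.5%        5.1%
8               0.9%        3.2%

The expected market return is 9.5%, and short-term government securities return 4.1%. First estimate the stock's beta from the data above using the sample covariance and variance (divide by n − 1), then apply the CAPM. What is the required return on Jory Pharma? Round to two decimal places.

10.04%

Mean R_i = (-4.3 + 1.5 + 0.8 − 7.2 + 10.0 + 6.1 + 5.5 + 0.9) / 8 = 1.6625%
Mean R_m = (-2.7 + 2.8 + 1.1 − 3.0 + 10.8 + 8.8 + 5.1 + 3.2) / 8 = 3.2625%
Σ(R_i − R̄_i)(R_m − R̄_m) = 187.5088  ⇒  Cov = 187.5088 / 7 = 26.7870
Σ(R_m − R̄_m)² = 170.5188  ⇒  Var(R_m) = 170.5188 / 7 = 24.3598
β = Cov / Var(R_m) = 26.7870 / 24.3598 = 1.0996
MRP = 9.5% − 4.1% = 5.40%
E(R) = R_f + β × MRP = 4.1% + 1.0996 × 5.4% = 10.04%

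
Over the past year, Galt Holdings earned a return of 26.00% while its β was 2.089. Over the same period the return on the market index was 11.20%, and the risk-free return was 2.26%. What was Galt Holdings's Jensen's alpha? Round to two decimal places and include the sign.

Market excess return = 11.20% − 2.26% = 8.94%
CAPM benchmark = R_f + β(R_m − R_f) = 2.26% + 2.089 × 8.94% = 20.93566%
α = actual − benchmark = 26.00% − 20.93566% = +5.06%

+5.06%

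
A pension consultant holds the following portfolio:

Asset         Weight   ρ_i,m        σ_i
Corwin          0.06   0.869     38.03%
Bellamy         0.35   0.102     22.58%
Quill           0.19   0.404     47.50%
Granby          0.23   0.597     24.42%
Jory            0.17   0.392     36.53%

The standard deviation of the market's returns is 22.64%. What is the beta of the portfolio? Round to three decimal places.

β_Corwin = 0.869 × 38.03% / 22.64% = 1.4597
β_Bellamy = 0.102 × 22.58% / 22.64% = 0.1017
β_Quill = 0.404 × 47.50% / 22.64% = 0.8476
β_Granby = 0.597 × 24.42% / 22.64% = 0.6439
β_Jory = 0.392 × 36.53% / 22.64% = 0.6325
β_P = Σ w_i β_i = 0.06×1.4597 + 0.35×0.1017 + 0.19×0.8476 + 0.23×0.6439 + 0.17×0.6325 = 0.5398

0.540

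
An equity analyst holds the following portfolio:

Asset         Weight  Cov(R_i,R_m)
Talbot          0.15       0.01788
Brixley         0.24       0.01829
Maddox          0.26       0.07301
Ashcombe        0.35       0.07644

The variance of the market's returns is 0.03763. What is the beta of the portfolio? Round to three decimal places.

β_Talbot = 0.01788 / 0.03763 = 0.4752
β_Brixley = 0.01829 / 0.03763 = 0.4860
β_Maddox = 0.07301 / 0.03763 = 1.9402
β_Ashcombe = 0.07644 / 0.03763 = 2.0314
β_P = Σ w_i β_i = 0.15×0.4752 + 0.24×0.4860 + 0.26×1.9402 + 0.35×2.0314 = 1.4034

1.403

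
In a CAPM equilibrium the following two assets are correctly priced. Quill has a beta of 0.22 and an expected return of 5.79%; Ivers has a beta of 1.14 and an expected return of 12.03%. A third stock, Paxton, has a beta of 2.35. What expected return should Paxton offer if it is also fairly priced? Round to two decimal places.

MRP (SML slope) = (12.03% − 5.79%) / (1.14 − 0.22) = 6.24% / 0.92 = 6.7826%
R_f (intercept) = 5.79% − 0.22 × 6.7826% = 4.2978%
E(R_Paxton) = R_f + β × MRP = 4.2978% + 2.35 × 6.7826% = 20.24%

20.24%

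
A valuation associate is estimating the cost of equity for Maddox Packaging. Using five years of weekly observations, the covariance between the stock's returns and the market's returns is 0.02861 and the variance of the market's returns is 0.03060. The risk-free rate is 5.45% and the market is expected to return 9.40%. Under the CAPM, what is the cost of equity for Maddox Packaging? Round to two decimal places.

β = Cov(R_i, R_m) / Var(R_m) = 0.02861 / 0.03060 = 0.9350
MRP = 9.40% − 5.45% = 3.95%
E(R) = R_f + β × MRP = 5.45% + 0.9350 × 3.95% = 9.14%

9.14%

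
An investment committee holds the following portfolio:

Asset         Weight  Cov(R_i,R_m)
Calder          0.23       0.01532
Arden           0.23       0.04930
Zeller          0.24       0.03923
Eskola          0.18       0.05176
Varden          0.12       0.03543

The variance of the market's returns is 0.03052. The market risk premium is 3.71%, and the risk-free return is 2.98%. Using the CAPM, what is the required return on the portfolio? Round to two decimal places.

β_Calder = 0.01532 / 0.03052 = 0.5020
β_Arden = 0.04930 / 0.03052 = 1.6153
β_Zeller = 0.03923 / 0.03052 = 1.2854
β_Eskola = 0.05176 / 0.03052 = 1.6959
β_Varden = 0.03543 / 0.03052 = 1.1609
β_P = Σ w_i β_i = 0.23×0.5020 + 0.23×1.6153 + 0.24×1.2854 + 0.18×1.6959 + 0.12×1.1609 = 1.2400
E(R_P) = R_f + β_P × MRP = 2.98% + 1.2400 × 3.71% = 7.58%

7.58%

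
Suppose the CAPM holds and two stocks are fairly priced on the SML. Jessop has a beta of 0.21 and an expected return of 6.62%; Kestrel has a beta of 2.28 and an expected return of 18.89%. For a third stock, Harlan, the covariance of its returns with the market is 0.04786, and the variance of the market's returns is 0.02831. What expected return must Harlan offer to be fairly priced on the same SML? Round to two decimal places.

MRP = (18.89% − 6.62%) / (2.28 − 0.21) = 5.9275%
R_f = 6.62% − 0.21 × 5.9275% = 5.3752%
β_Harlan = Cov / Var(R_m) = 0.04786 / 0.02831 = 1.6906
E(R_Harlan) = R_f + β × MRP = 5.3752% + 1.6906 × 5.9275% = 15.40%

15.40%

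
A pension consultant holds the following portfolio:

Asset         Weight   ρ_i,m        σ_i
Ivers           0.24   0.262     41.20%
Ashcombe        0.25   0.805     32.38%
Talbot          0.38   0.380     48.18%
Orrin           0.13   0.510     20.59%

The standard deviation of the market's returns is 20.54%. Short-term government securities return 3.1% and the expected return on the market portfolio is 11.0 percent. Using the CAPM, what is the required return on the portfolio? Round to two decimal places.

β_Ivers = 0.262 × 41.20% / 20.54% = 0.5255
β_Ashcombe = 0.805 × 32.38% / 20.54% = 1.2690
β_Talbot = 0.380 × 48.18% / 20.54% = 0.8914
β_Orrin = 0.510 × 20.59% / 20.54% = 0.5112
β_P = Σ w_i β_i = 0.24×0.5255 + 0.25×1.2690 + 0.38×0.8914 + 0.13×0.5112 = 0.8486
MRP = 11.0% − 3.1% = 7.90%
E(R_P) = R_f + β_P × MRP = 3.1% + 0.8486 × 7.9% = 9.80%

9.80%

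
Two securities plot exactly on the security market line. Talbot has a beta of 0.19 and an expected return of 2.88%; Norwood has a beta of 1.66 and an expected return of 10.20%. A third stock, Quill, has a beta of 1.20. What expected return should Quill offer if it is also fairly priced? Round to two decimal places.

MRP (SML slope) = (10.20% − 2.88%) / (1.66 − 0.19) = 7.32% / 1.47 = 4.9796%
R_f (intercept) = 2.88% − 0.19 × 4.9796% = 1.9339%
E(R_Quill) = R_f + β × MRP = 1.9339% + 1.20 × 4.9796% = 7.91%

7.91%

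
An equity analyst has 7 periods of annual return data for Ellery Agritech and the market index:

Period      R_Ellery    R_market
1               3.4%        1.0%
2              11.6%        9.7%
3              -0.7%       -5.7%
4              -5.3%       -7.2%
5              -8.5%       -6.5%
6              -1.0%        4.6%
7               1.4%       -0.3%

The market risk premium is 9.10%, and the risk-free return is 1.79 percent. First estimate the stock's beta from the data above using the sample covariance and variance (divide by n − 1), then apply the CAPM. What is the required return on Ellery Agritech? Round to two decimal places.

Mean R_i = (3.4 + 11.6 − 0.7 − 5.3 − 8.5 − 1.0 + 1.4) / 7 = 0.1286%
Mean R_m = (1.0 + 9.7 − 5.7 − 7.2 − 6.5 + 4.6 − 0.3) / 7 = -0.6286%
Σ(R_i − R̄_i)(R_m − R̄_m) = 208.8657  ⇒  Cov = 208.8657 / 6 = 34.8110
Σ(R_m − R̄_m)² = 240.1543  ⇒  Var(R_m) = 240.1543 / 6 = 40.0257
β = Cov / Var(R_m) = 34.8110 / 40.0257 = 0.8697
E(R) = R_f + β × MRP = 1.79% + 0.8697 × 9.10% = 9.70%

9.70%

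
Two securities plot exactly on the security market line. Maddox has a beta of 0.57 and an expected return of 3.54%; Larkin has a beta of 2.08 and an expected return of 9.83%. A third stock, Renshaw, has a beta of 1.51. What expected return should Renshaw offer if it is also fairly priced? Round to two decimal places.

7.46%

MRP (SML slope) = (9.83% − 3.54%) / (2.08 − 0.57) = 6.29% / 1.51 = 4.1656%
R_f (intercept) = 3.54% − 0.57 × 4.1656% = 1.1656%
E(R_Renshaw) = R_f + β × MRP = 1.1656% + 1.51 × 4.1656% = 7.46%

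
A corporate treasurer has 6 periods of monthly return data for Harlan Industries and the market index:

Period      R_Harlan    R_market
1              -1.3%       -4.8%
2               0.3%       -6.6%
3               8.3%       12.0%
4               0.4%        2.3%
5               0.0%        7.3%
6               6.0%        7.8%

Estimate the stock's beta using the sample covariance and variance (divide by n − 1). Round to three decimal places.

Mean R_i = (-1.3 + 0.3 + 8.3 + 0.4 + 0.0 + 6.0) / 6 = 2.2833%
Mean R_m = (-4.8 − 6.6 + 12.0 + 2.3 + 7.3 + 7.8) / 6 = 3.0000%
Σ(R_i − R̄_i)(R_m − R̄_m) = 110.4800  ⇒  Cov = 110.4800 / 5 = 22.0960
Σ(R_m − R̄_m)² = 276.0200  ⇒  Var(R_m) = 276.0200 / 5 = 55.2040
β = Cov / Var(R_m) = 22.0960 / 55.2040 = 0.4003

0.400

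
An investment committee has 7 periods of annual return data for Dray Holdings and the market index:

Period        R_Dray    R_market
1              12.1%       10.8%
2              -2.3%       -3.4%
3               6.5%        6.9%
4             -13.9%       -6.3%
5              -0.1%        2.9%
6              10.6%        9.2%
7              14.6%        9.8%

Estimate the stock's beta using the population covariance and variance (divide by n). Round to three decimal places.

Mean R_i = (12.1 − 2.3 + 6.5 − 13.9 − 0.1 + 10.6 + 14.6) / 7 = 3.9286%
Mean R_m = (10.8 − 3.4 + 6.9 − 6.3 + 2.9 + 9.2 + 9.8) / 7 = 4.2714%
Σ(R_i − R̄_i)(R_m − R̄_m) = 393.7657  ⇒  Cov = 393.7657 / 7 = 56.2522
Σ(R_m − R̄_m)² = 276.8743  ⇒  Var(R_m) = 276.8743 / 7 = 39.5535
β = Cov / Var(R_m) = 56.2522 / 39.5535 = 1.4222

1.422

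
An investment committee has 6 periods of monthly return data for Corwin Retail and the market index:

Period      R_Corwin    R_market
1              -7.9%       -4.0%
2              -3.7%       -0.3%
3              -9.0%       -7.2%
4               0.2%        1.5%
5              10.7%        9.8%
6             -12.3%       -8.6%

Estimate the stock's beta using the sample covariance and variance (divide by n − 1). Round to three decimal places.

Mean R_i = (-7.9 − 3.7 − 9.0 + 0.2 + 10.7 − 12.3) / 6 = -3.6667%
Mean R_m = (-4.0 − 0.3 − 7.2 + 1.5 + 9.8 − 8.6) / 6 = -1.4667%
Σ(R_i − R̄_i)(R_m − R̄_m) = 276.1833  ⇒  Cov = 276.1833 / 5 = 55.2367
Σ(R_m − R̄_m)² = 227.2733  ⇒  Var(R_m) = 227.2733 / 5 = 45.4547
β = Cov / Var(R_m) = 55.2367 / 45.4547 = 1.2152

1.215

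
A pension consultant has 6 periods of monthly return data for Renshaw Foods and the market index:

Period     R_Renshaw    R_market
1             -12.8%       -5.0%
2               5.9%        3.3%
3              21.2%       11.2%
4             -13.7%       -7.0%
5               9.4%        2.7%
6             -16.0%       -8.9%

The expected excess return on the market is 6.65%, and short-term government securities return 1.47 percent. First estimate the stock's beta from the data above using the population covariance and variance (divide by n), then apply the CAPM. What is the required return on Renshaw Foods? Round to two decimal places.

14.58%

Mean R_i = (-12.8 + 5.9 + 21.2 − 13.7 + 9.4 − 16.0) / 6 = -1.0000%
Mean R_m = (-5.0 + 3.3 + 11.2 − 7.0 + 2.7 − 8.9) / 6 = -0.6167%
Σ(R_i − R̄_i)(R_m − R̄_m) = 580.8900  ⇒  Cov = 580.8900 / 6 = 96.8150
Σ(R_m − R̄_m)² = 294.5483  ⇒  Var(R_m) = 294.5483 / 6 = 49.0914
β = Cov / Var(R_m) = 96.8150 / 49.0914 = 1.9721
E(R) = R_f + β × MRP = 1.47% + 1.9721 × 6.65% = 14.58%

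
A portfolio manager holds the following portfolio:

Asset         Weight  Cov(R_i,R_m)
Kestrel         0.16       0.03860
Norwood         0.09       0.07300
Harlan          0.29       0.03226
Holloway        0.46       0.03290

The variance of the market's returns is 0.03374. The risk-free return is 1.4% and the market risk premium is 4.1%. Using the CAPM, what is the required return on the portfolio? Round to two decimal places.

β_Kestrel = 0.03860 / 0.03374 = 1.1440
β_Norwood = 0.07300 / 0.03374 = 2.1636
β_Harlan = 0.03226 / 0.03374 = 0.9561
β_Holloway = 0.03290 / 0.03374 = 0.9751
β_P = Σ w_i β_i = 0.16×1.1440 + 0.09×2.1636 + 0.29×0.9561 + 0.46×0.9751 = 1.1036
E(R_P) = R_f + β_P × MRP = 1.4% + 1.1036 × 4.1% = 5.92%

5.92%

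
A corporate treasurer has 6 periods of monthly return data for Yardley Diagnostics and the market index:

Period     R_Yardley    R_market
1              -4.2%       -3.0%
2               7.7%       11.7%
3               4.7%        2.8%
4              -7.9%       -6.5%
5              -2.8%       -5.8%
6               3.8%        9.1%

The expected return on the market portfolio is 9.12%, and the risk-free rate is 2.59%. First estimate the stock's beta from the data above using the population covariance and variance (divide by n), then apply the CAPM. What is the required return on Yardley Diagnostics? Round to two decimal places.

7.28%

Mean R_i = (-4.2 + 7.7 + 4.7 − 7.9 − 2.8 + 3.8) / 6 = 0.2167%
Mean R_m = (-3.0 + 11.7 + 2.8 − 6.5 − 5.8 + 9.1) / 6 = 1.3833%
Σ(R_i − R̄_i)(R_m − R̄_m) = 216.2217  ⇒  Cov = 216.2217 / 6 = 36.0370
Σ(R_m − R̄_m)² = 300.9483  ⇒  Var(R_m) = 300.9483 / 6 = 50.1581
β = Cov / Var(R_m) = 36.0370 / 50.1581 = 0.7185
MRP = 9.12% − 2.59% = 6.53%
E(R) = R_f + β × MRP = 2.59% + 0.7185 × 6.53% = 7.28%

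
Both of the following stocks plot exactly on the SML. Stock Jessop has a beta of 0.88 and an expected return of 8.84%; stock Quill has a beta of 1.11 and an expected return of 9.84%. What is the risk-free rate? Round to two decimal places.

Both satisfy E(R) = R_f + β·MRP, so the slope of the SML is
MRP = (9.84% − 8.84%) / (1.11 − 0.88) = 1.00% / 0.23 = 4.3478%
R_f = E(R_Jessop) − β_Jessop·MRP = 8.84% − 0.88 × 4.3478% = 5.0139%

5.01%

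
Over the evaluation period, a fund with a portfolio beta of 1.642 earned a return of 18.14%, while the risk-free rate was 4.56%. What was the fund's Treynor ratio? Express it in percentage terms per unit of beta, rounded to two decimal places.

Treynor = (R_P − R_f) / β_P = (18.14% − 4.56%) / 1.6420 = 13.58% / 1.6420 = 8.27%

8.27%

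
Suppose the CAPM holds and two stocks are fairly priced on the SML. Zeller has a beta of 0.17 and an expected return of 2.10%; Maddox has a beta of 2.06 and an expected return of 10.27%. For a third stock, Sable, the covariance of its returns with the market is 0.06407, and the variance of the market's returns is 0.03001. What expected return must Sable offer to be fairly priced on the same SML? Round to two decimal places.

10.59%

MRP = (10.27% − 2.10%) / (2.06 − 0.17) = 4.3228%
R_f = 2.10% − 0.17 × 4.3228% = 1.3651%
β_Sable = Cov / Var(R_m) = 0.06407 / 0.03001 = 2.1350
E(R_Sable) = R_f + β × MRP = 1.3651% + 2.1350 × 4.3228% = 10.59%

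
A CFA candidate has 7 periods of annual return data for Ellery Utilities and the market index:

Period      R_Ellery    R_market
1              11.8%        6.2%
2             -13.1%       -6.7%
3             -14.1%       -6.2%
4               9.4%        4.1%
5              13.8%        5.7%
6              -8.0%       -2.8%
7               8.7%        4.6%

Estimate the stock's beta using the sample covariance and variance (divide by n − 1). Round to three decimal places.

2.146

Mean R_i = (11.8 − 13.1 − 14.1 + 9.4 + 13.8 − 8.0 + 8.7) / 7 = 1.2143%
Mean R_m = (6.2 − 6.7 − 6.2 + 4.1 + 5.7 − 2.8 + 4.6) / 7 = 0.7000%
Σ(R_i − R̄_i)(R_m − R̄_m) = 422.0200  ⇒  Cov = 422.0200 / 6 = 70.3367
Σ(R_m − R̄_m)² = 196.6400  ⇒  Var(R_m) = 196.6400 / 6 = 32.7733
β = Cov / Var(R_m) = 70.3367 / 32.7733 = 2.1462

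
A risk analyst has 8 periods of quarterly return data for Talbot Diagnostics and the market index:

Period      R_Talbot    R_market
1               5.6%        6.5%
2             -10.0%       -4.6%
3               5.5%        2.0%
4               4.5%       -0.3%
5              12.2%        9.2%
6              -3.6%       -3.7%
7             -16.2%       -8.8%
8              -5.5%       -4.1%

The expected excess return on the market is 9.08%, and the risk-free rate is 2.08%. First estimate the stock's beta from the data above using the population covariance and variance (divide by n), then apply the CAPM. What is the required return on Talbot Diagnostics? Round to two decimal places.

15.41%

Mean R_i = (5.6 − 10.0 + 5.5 + 4.5 + 12.2 − 3.6 − 16.2 − 5.5) / 8 = -0.9375%
Mean R_m = (6.5 − 4.6 + 2.0 − 0.3 + 9.2 − 3.7 − 8.8 − 4.1) / 8 = -0.4750%
Σ(R_i − R̄_i)(R_m − R̄_m) = 379.1575  ⇒  Cov = 379.1575 / 8 = 47.3947
Σ(R_m − R̄_m)² = 258.2750  ⇒  Var(R_m) = 258.2750 / 8 = 32.2844
β = Cov / Var(R_m) = 47.3947 / 32.2844 = 1.4680
E(R) = R_f + β × MRP = 2.08% + 1.4680 × 9.08% = 15.41%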